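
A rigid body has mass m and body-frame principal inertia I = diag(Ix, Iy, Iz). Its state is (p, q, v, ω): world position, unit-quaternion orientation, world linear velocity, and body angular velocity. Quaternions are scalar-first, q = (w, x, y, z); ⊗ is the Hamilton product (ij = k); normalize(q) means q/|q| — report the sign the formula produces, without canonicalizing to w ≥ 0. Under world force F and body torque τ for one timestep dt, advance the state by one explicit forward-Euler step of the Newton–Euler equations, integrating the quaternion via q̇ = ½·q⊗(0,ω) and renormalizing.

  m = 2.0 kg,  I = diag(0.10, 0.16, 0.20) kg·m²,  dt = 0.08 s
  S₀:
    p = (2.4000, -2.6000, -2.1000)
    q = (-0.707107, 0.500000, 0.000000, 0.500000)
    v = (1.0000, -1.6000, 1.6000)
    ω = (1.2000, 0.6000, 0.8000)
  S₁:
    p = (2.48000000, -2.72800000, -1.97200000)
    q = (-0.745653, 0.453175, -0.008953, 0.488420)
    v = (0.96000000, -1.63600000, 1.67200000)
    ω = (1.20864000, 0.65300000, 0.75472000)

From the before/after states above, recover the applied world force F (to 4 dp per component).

v₁ − v₀ = (-0.04000000, -0.03600000, 0.07200000)
m·(v₁−v₀)/dt = (-1.0000, -0.9000, 1.8000)

F = (-1.0000, -0.9000, 1.8000)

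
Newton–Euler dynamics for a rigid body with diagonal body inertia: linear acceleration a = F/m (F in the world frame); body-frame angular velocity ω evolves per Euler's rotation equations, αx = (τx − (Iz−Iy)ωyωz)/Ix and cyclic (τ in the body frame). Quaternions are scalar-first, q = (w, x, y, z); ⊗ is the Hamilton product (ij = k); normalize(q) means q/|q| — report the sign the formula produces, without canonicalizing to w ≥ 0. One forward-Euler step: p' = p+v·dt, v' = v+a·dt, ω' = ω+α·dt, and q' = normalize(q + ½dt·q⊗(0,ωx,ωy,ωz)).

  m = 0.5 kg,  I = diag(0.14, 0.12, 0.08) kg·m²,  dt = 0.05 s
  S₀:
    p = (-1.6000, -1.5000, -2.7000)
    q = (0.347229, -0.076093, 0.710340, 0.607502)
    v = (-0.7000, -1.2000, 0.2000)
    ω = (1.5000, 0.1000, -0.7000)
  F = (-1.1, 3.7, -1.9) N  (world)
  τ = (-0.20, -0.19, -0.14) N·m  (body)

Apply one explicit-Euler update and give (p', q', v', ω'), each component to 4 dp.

new position p' = (-1.6350, -1.5600, -2.6900)
new velocity v' = (-0.8100, -0.8300, 0.0100)
(τ − ω×Iω)/I = (-1.4486, -1.0583, -1.7125)
ω' = ω + α·dt = (1.4276, 0.0471, -0.7856)
q⊗(0,ω) = (0.4683569, -0.0371447, 0.8927108, -1.3161796)
updated quaternion q' = (0.3586, -0.0770, 0.7320, 0.5741)

p' = (-1.6350, -1.5600, -2.6900)
q' = (0.3586, -0.0770, 0.7320, 0.5741)
v' = (-0.8100, -0.8300, 0.0100)
ω' = (1.4276, 0.0471, -0.7856)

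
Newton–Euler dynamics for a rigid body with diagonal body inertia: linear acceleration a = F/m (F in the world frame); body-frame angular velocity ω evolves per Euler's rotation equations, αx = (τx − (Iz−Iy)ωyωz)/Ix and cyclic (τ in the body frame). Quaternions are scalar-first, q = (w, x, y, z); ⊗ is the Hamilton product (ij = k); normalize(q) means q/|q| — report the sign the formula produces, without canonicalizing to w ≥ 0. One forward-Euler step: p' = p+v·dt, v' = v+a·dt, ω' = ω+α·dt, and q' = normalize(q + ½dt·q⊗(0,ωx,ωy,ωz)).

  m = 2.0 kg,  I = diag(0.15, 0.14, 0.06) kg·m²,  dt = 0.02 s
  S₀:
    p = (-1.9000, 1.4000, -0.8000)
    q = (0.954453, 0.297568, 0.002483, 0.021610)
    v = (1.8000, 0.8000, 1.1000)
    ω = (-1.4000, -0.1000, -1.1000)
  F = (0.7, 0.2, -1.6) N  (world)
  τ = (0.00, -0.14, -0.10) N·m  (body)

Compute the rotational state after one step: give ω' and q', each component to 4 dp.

ω' = (-1.3988, -0.1398, -1.1329)
q' = (0.9587, 0.2842, 0.0045, 0.0108)

gyro term ω×Iω = (-0.0088, 0.1386, -0.0014)
angular accel α = (0.0587, -1.9900, -1.6433)
ω + α·dt = (-1.3988, -0.1398, -1.1329)
Hamilton product q⊗(0,ω) = (0.4406145, -1.3368045, 0.2016255, -1.0761789)
q + ½dt·q⊗(0,ω), renormalized = (0.9587, 0.2842, 0.0045, 0.0108)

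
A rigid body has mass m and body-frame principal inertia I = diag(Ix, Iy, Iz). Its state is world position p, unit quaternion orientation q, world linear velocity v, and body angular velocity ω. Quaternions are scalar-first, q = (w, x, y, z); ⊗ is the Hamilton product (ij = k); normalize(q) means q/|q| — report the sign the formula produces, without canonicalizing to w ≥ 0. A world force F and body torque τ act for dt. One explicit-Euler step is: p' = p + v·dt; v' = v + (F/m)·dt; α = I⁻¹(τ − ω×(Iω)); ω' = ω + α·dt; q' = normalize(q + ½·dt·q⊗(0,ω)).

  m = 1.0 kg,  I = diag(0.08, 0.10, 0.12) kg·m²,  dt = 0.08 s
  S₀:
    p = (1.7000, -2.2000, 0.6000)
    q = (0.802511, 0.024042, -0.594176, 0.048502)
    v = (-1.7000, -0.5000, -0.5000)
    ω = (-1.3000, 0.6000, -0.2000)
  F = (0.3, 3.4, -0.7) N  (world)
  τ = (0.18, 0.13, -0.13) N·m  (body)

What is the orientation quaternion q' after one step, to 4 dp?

q' = (0.8170, -0.0141, -0.5763, 0.0117)

q⊗(0,ω) = (0.3974606, -0.9535303, 0.4232624, -0.9185058)
q + ½dt·q⊗(0,ω), renormalized = (0.8170, -0.0141, -0.5763, 0.0117)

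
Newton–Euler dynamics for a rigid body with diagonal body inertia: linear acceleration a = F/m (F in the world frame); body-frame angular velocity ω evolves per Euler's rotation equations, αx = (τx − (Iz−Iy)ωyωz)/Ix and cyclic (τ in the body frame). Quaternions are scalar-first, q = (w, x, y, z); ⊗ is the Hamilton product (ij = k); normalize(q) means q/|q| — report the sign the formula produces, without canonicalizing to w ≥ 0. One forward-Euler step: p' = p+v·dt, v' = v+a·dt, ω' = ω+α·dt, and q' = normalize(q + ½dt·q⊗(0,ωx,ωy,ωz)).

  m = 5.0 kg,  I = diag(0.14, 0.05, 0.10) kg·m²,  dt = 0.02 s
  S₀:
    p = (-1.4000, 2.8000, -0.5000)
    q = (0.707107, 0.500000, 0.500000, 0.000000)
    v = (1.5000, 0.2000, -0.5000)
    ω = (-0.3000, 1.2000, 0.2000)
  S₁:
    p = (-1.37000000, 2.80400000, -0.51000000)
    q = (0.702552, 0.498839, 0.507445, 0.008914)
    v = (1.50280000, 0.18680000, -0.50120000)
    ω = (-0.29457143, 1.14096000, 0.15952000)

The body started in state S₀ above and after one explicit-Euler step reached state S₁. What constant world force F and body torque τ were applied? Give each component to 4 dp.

Δv = v₁−v₀ = (0.00280000, -0.01320000, -0.00120000)
F = m·Δv/dt = (0.7000, -3.3000, -0.3000)
Δω = ω₁−ω₀ = (0.00542857, -0.05904000, -0.04048000)
applied torque τ = (0.0500, -0.1500, -0.1700)

F = (0.7000, -3.3000, -0.3000)
τ = (0.0500, -0.1500, -0.1700)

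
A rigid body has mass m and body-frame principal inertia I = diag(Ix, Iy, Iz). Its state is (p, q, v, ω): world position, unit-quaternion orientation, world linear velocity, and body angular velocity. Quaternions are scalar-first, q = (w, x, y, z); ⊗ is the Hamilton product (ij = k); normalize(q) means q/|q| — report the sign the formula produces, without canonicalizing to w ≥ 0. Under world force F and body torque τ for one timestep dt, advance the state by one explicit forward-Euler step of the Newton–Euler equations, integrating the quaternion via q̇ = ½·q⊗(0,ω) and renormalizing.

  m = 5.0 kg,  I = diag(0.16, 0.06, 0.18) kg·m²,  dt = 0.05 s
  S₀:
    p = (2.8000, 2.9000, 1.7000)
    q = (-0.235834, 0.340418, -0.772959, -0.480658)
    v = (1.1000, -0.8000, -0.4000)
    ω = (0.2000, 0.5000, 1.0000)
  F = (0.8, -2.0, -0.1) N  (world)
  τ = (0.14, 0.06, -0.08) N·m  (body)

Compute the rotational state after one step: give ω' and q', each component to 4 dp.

α = I⁻¹(τ − ω×Iω) = (0.5000, 1.0667, -0.3889)
new body rate ω' = (0.2250, 0.5533, 0.9806)
2q̇ = q⊗(0,ω) = (0.7990539, -0.5797968, -0.5544666, 0.0889668)
q' = normalize(q + ½dt·q⊗(0,ω)) = (-0.2158, 0.3258, -0.7865, -0.4782)

ω' = (0.2250, 0.5533, 0.9806)
q' = (-0.2158, 0.3258, -0.7865, -0.4782)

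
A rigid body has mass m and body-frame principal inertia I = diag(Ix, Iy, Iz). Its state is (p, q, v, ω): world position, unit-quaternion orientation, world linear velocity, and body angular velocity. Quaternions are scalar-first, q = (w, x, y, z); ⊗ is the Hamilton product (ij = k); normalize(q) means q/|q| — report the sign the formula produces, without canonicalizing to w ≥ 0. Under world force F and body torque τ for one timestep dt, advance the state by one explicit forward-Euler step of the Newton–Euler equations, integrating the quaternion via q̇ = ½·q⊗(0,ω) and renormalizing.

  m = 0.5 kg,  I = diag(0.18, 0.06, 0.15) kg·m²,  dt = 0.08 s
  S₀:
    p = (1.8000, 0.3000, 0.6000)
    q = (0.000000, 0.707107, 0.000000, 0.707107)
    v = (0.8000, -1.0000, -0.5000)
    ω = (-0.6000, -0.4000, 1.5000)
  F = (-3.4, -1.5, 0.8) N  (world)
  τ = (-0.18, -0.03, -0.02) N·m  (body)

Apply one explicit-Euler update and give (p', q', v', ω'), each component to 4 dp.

p' = (1.8640, 0.2200, 0.5600)
q' = (-0.0254, 0.7168, -0.0593, 0.6943)
v' = (0.2560, -1.2400, -0.3720)
ω' = (-0.6560, -0.4040, 1.5047)

(τ − ω×Iω)/I = (-0.7000, -0.0500, 0.0587)
new body rate ω' = (-0.6560, -0.4040, 1.5047)
2q̇ = q⊗(0,ω) = (-0.6363963, 0.2828428, -1.4849247, -0.2828428)
updated quaternion q' = (-0.0254, 0.7168, -0.0593, 0.6943)
a = F/m = (-6.8000, -3.0000, 1.6000)
p + v·dt = (1.8640, 0.2200, 0.5600)
v' = v + a·dt = (0.2560, -1.2400, -0.3720)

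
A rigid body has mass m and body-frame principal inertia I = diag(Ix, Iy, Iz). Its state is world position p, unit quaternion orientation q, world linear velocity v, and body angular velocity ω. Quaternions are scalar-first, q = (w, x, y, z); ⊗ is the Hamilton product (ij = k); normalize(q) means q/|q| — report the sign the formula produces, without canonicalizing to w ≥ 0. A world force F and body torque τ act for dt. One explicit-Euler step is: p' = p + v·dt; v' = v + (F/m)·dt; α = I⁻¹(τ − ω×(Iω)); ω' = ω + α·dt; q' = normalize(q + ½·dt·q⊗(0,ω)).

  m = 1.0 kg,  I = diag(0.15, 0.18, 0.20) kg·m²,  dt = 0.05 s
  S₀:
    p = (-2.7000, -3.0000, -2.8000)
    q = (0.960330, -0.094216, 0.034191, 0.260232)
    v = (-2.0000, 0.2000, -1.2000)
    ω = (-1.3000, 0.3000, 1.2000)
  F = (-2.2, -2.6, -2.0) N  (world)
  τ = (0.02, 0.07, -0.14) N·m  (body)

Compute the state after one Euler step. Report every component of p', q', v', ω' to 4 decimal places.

p' = (-2.8000, -2.9900, -2.8600)
q' = (0.9483, -0.1262, 0.0357, 0.2892)
v' = (-2.1100, 0.0700, -1.3000)
ω' = (-1.2957, 0.2978, 1.1679)

angular accel α = (0.0853, -0.0444, -0.6415)
ω + α·dt = (-1.2957, 0.2978, 1.1679)
q⊗(0,ω) = (-0.4450165, -1.2854694, 0.0628566, 1.1685795)
updated quaternion q' = (0.9483, -0.1262, 0.0357, 0.2892)
linear accel F/m = (-2.2000, -2.6000, -2.0000)
p + v·dt = (-2.8000, -2.9900, -2.8600)
v + (F/m)dt = (-2.1100, 0.0700, -1.3000)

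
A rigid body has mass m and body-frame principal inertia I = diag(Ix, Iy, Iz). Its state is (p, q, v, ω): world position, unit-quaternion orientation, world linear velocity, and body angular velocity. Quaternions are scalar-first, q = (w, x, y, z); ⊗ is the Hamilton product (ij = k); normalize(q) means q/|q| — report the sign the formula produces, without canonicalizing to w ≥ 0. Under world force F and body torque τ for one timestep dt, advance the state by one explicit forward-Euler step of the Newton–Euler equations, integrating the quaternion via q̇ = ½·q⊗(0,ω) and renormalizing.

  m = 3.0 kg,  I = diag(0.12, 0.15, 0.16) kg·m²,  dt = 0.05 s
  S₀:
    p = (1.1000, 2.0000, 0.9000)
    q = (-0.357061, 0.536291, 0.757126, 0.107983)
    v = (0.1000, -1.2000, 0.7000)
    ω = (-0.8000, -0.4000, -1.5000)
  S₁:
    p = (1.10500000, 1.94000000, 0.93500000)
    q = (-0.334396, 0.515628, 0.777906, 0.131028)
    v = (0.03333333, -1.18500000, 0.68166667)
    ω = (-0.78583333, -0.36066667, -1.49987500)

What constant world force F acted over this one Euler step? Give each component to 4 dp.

F = (-4.0000, 0.9000, -1.1000)

Δv = v₁−v₀ = (-0.06666667, 0.01500000, -0.01833333)
F = m·Δv/dt = (-4.0000, 0.9000, -1.1000)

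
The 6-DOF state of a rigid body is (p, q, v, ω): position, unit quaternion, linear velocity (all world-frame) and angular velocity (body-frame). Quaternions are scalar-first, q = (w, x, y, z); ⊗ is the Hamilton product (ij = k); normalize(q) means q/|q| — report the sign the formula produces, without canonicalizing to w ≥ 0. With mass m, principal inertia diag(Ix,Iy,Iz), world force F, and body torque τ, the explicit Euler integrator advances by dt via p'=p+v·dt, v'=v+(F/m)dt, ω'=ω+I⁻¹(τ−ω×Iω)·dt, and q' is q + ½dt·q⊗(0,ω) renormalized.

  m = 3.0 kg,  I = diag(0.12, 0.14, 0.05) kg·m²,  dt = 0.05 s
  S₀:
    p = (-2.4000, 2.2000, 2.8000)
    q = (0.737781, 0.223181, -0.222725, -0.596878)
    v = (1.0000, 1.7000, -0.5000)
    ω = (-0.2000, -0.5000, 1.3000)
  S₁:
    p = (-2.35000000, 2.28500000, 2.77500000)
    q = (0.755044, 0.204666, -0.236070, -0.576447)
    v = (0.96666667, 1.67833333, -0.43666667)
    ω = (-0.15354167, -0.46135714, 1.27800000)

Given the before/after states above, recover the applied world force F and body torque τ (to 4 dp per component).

Δω = ω₁−ω₀ = (0.04645833, 0.03864286, -0.02200000)
ω₀×(Iω₀) = (0.0585, -0.0182, 0.0020)
applied torque τ = (0.1700, 0.0900, -0.0200)
velocity change Δv = (-0.03333333, -0.02166667, 0.06333333)
applied force F = (-2.0000, -1.3000, 3.8000)

F = (-2.0000, -1.3000, 3.8000)
τ = (0.1700, 0.0900, -0.0200)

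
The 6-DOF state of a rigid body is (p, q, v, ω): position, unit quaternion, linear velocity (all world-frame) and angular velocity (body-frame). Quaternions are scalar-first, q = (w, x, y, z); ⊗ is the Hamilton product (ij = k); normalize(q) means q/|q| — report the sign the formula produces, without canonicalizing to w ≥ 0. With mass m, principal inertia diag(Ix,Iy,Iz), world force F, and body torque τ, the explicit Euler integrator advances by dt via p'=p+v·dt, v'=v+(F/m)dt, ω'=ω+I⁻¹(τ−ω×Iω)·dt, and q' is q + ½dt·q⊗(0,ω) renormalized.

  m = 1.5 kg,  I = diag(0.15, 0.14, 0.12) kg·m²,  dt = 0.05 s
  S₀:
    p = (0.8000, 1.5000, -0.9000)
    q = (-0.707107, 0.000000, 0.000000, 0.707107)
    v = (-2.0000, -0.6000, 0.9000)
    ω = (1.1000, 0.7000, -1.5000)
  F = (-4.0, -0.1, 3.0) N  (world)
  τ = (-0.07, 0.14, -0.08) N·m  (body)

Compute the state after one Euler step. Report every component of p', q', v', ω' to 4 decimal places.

p' = (0.7000, 1.4700, -0.8550)
q' = (-0.6798, -0.0318, 0.0071, 0.7327)
v' = (-2.1333, -0.6033, 1.0000)
ω' = (1.0697, 0.7677, -1.5301)

ω×(Iω) gyroscopic = (0.0210, -0.0495, -0.0077)
(τ − ω×Iω)/I = (-0.6067, 1.3536, -0.6025)
ω' = ω + α·dt = (1.0697, 0.7677, -1.5301)
2q̇ = q⊗(0,ω) = (1.0606605, -1.2727926, 0.2828428, 1.0606605)
updated quaternion q' = (-0.6798, -0.0318, 0.0071, 0.7327)
a = F/m = (-2.6667, -0.0667, 2.0000)
new position p' = (0.7000, 1.4700, -0.8550)
new velocity v' = (-2.1333, -0.6033, 1.0000)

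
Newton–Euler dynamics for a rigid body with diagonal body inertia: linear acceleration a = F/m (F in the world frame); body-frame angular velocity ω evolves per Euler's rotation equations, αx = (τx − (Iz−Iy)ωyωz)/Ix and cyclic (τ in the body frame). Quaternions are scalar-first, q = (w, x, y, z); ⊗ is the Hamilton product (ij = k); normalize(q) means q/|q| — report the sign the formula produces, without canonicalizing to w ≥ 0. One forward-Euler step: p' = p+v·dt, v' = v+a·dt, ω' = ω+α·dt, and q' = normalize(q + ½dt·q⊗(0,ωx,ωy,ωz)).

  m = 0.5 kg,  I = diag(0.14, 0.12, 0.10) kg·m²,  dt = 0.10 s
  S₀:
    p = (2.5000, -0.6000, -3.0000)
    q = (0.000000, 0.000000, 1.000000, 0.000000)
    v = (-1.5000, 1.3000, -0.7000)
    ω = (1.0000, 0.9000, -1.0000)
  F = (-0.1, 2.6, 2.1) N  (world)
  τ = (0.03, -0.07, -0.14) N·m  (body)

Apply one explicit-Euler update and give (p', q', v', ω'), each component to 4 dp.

new position p' = (2.3500, -0.4700, -3.0700)
new velocity v' = (-1.5200, 1.8200, -0.2800)
gyro term ω×Iω = (0.0180, -0.0400, -0.0180)
angular accel α = (0.0857, -0.2500, -1.2200)
ω' = ω + α·dt = (1.0086, 0.8750, -1.1220)
2q̇ = q⊗(0,ω) = (-0.9000000, -1.0000000, 0.0000000, -1.0000000)
updated quaternion q' = (-0.0448, -0.0498, 0.9965, -0.0498)

p' = (2.3500, -0.4700, -3.0700)
q' = (-0.0448, -0.0498, 0.9965, -0.0498)
v' = (-1.5200, 1.8200, -0.2800)
ω' = (1.0086, 0.8750, -1.1220)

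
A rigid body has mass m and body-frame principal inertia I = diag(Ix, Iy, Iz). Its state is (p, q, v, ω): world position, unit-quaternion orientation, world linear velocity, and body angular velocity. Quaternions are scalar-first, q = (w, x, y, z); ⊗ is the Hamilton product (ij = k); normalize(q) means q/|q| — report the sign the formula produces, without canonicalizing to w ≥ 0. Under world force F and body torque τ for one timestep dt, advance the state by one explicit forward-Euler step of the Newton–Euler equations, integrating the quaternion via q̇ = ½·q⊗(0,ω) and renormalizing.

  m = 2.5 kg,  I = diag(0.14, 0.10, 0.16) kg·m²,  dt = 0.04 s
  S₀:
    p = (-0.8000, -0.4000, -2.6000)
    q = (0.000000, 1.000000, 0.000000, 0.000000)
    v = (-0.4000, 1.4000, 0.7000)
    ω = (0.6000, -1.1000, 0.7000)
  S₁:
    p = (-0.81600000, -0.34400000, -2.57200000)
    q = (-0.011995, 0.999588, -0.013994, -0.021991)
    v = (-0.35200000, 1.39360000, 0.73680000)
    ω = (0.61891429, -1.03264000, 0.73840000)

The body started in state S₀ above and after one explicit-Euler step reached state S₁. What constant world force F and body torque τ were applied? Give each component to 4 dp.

Δv = v₁−v₀ = (0.04800000, -0.00640000, 0.03680000)
F = m·Δv/dt = (3.0000, -0.4000, 2.3000)
rate change Δω = (0.01891429, 0.06736000, 0.03840000)
I·α + gyro = (0.0200, 0.1600, 0.1800)

F = (3.0000, -0.4000, 2.3000)
τ = (0.0200, 0.1600, 0.1800)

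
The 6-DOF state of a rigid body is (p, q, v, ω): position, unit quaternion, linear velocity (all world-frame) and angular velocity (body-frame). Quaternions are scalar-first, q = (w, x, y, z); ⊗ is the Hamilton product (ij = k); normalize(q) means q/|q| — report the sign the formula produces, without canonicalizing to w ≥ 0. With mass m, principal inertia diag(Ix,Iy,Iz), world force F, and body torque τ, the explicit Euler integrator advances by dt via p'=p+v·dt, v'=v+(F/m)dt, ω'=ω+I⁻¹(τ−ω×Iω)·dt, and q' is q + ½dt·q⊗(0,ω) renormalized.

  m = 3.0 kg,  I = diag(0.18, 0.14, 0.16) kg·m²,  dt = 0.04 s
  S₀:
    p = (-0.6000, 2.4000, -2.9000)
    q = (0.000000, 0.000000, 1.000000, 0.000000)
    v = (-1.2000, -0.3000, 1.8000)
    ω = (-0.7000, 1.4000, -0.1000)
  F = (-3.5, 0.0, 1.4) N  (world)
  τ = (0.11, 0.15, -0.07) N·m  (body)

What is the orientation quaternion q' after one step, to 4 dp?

2q̇ = q⊗(0,ω) = (-1.4000000, -0.1000000, 0.0000000, 0.7000000)
q + ½dt·q⊗(0,ω), renormalized = (-0.0280, -0.0020, 0.9995, 0.0140)

q' = (-0.0280, -0.0020, 0.9995, 0.0140)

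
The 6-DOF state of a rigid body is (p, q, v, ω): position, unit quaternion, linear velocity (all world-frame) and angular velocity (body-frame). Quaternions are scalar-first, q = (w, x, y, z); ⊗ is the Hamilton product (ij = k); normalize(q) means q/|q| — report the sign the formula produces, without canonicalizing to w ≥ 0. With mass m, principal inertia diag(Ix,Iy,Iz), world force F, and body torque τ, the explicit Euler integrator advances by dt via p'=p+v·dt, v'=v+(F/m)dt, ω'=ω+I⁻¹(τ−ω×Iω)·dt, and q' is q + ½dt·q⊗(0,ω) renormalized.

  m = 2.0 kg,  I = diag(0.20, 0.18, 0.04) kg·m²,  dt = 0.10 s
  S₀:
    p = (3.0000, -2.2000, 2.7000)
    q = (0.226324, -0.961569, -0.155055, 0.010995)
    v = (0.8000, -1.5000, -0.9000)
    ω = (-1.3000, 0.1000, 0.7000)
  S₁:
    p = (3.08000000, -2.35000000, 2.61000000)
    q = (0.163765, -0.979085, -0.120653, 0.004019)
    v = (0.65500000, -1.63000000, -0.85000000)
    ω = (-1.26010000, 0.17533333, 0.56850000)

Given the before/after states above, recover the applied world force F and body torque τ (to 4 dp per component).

F = (-2.9000, -2.6000, 1.0000)
τ = (0.0700, -0.0100, -0.0500)

Δv = v₁−v₀ = (-0.14500000, -0.13000000, 0.05000000)
F = m·Δv/dt = (-2.9000, -2.6000, 1.0000)
Δω = ω₁−ω₀ = (0.03990000, 0.07533333, -0.13150000)
ω₀×(Iω₀) = (-0.0098, -0.1456, 0.0026)
τ = I·(Δω/dt) + ω₀×(Iω₀) = (0.0700, -0.0100, -0.0500)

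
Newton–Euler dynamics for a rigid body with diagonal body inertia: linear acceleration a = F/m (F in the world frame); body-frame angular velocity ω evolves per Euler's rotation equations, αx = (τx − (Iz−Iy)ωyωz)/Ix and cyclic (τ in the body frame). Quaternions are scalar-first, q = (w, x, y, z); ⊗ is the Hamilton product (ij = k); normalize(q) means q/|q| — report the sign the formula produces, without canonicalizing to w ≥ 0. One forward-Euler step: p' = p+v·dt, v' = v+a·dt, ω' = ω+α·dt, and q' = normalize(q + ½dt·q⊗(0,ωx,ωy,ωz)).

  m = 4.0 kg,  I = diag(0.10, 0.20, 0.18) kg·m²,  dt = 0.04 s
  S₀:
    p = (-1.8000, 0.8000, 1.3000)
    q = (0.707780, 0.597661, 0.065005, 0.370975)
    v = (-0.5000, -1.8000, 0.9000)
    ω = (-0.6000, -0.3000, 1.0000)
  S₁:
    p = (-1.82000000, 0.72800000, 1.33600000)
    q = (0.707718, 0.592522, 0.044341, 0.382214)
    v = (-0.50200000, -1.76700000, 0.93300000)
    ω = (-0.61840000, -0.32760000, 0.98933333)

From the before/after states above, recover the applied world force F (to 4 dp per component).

velocity change Δv = (-0.00200000, 0.03300000, 0.03300000)
F = m·Δv/dt = (-0.2000, 3.3000, 3.3000)

F = (-0.2000, 3.3000, 3.3000)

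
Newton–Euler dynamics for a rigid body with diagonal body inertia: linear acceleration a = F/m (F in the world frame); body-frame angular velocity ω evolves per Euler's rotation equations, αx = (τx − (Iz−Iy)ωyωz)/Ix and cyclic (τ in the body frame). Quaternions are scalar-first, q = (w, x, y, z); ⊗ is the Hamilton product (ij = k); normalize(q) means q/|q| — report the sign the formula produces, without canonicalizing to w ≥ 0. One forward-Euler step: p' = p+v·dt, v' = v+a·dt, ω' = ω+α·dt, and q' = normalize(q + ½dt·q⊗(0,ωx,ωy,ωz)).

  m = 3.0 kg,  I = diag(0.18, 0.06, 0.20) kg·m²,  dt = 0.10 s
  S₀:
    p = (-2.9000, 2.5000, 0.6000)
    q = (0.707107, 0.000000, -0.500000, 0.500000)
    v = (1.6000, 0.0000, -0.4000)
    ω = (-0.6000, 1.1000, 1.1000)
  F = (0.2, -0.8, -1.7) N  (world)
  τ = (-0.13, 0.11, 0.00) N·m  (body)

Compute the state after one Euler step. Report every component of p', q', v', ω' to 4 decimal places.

precession coupling ω×(Iω) = (0.1694, 0.0132, 0.0792)
α = I⁻¹(τ − ω×Iω) = (-1.6633, 1.6133, -0.3960)
ω' = ω + α·dt = (-0.7663, 1.2613, 1.0604)
q⊗(0,ω) = (0.0000000, -1.5242642, 0.4778177, 0.4778177)
q + ½dt·q⊗(0,ω), renormalized = (0.7047, -0.0759, -0.4745, 0.5221)
new position p' = (-2.7400, 2.5000, 0.5600)
v + (F/m)dt = (1.6067, -0.0267, -0.4567)

p' = (-2.7400, 2.5000, 0.5600)
q' = (0.7047, -0.0759, -0.4745, 0.5221)
v' = (1.6067, -0.0267, -0.4567)
ω' = (-0.7663, 1.2613, 1.0604)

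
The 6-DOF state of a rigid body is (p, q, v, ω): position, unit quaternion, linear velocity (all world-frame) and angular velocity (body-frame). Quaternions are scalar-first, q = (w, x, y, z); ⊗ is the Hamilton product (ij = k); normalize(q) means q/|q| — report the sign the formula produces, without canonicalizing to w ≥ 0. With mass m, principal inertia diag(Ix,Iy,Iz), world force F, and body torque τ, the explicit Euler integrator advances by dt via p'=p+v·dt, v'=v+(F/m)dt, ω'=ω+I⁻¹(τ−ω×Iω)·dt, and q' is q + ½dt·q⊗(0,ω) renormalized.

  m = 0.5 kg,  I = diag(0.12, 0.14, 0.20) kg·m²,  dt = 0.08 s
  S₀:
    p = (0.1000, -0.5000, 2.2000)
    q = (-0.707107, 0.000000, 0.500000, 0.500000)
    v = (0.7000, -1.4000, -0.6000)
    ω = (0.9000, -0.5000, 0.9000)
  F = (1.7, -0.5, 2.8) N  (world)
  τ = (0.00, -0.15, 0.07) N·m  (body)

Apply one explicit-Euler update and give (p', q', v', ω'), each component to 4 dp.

p' = (0.1560, -0.6120, 2.1520)
q' = (-0.7140, 0.0025, 0.5313, 0.4559)
v' = (0.9720, -1.4800, -0.1520)
ω' = (0.9180, -0.5487, 0.9316)

ω×(Iω) gyroscopic = (-0.0270, -0.0648, -0.0090)
α = I⁻¹(τ − ω×Iω) = (0.2250, -0.6086, 0.3950)
ω + α·dt = (0.9180, -0.5487, 0.9316)
q⊗(0,ω) = (-0.2000000, 0.0636037, 0.8035535, -1.0863963)
updated quaternion q' = (-0.7140, 0.0025, 0.5313, 0.4559)
a = (3.4000, -1.0000, 5.6000)
new position p' = (0.1560, -0.6120, 2.1520)
v' = v + a·dt = (0.9720, -1.4800, -0.1520)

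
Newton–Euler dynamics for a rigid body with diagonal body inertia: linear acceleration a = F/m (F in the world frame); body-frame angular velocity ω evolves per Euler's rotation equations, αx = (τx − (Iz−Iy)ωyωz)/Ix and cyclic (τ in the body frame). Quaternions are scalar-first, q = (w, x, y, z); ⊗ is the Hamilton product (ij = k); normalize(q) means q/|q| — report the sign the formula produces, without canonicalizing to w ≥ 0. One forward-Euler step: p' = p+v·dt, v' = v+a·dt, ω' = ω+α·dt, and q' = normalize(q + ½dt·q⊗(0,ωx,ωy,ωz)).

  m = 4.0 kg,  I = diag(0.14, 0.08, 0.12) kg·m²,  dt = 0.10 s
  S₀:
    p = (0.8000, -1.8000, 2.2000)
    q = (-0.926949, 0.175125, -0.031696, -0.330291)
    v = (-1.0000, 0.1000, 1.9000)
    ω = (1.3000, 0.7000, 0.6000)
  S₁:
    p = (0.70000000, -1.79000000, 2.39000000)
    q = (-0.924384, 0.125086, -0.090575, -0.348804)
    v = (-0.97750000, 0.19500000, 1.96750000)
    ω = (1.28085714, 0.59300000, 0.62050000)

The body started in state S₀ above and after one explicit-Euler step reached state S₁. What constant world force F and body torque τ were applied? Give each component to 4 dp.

F = (0.9000, 3.8000, 2.7000)
τ = (-0.0100, -0.0700, -0.0300)

Δv = v₁−v₀ = (0.02250000, 0.09500000, 0.06750000)
m·(v₁−v₀)/dt = (0.9000, 3.8000, 2.7000)
rate change Δω = (-0.01914286, -0.10700000, 0.02050000)
gyro term ω₀×Iω₀ = (0.0168, 0.0156, -0.0546)
I·α + gyro = (-0.0100, -0.0700, -0.0300)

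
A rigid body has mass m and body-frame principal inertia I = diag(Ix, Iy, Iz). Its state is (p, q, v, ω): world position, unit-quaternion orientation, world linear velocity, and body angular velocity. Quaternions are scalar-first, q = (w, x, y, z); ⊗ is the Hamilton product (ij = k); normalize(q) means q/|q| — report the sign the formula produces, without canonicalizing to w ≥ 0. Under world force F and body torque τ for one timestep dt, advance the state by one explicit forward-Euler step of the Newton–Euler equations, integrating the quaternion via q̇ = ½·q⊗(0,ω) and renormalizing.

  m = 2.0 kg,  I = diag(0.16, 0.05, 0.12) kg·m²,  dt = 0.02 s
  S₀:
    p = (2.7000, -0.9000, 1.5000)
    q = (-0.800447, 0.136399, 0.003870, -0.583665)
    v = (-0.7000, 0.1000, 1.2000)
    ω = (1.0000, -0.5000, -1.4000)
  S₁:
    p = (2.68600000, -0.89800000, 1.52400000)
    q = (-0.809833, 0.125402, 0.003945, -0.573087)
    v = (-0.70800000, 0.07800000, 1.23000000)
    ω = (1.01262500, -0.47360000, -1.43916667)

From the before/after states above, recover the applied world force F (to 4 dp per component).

velocity change Δv = (-0.00800000, -0.02200000, 0.03000000)
applied force F = (-0.8000, -2.2000, 3.0000)

F = (-0.8000, -2.2000, 3.0000)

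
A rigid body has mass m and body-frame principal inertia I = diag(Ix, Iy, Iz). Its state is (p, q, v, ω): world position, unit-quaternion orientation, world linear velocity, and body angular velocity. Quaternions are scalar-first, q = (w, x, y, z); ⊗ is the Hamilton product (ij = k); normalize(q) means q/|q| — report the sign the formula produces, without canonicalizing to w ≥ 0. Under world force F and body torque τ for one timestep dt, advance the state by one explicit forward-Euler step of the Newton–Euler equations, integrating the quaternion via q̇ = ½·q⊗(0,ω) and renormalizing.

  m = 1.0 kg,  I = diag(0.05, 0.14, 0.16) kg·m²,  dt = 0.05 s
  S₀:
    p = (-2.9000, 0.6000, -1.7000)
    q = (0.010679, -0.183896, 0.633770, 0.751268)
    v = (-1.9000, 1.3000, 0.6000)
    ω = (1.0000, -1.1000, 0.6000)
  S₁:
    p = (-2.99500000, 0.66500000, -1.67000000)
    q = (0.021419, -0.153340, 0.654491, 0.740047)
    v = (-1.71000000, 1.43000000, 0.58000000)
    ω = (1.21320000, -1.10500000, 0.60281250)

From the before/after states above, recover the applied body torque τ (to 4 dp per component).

τ = (0.2000, -0.0800, -0.0900)

rate change Δω = (0.21320000, -0.00500000, 0.00281250)
gyro term ω₀×Iω₀ = (-0.0132, -0.0660, -0.0990)
applied torque τ = (0.2000, -0.0800, -0.0900)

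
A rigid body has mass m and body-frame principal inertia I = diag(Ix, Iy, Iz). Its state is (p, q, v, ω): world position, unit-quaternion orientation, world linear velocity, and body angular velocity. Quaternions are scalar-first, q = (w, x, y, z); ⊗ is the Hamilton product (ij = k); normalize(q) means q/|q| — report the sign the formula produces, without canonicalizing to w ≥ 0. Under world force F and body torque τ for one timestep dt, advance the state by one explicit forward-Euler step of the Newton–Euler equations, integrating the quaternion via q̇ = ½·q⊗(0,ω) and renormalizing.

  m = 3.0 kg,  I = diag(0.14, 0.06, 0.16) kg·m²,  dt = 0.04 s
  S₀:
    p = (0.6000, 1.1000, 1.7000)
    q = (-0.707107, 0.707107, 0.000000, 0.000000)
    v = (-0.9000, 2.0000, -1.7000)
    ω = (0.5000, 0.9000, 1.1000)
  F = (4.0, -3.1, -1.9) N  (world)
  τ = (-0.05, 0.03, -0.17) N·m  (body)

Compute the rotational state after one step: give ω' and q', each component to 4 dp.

ω' = (0.4574, 0.9273, 1.0665)
q' = (-0.7139, 0.6997, -0.0283, -0.0028)

(τ − ω×Iω)/I = (-1.0643, 0.6833, -0.8375)
ω + α·dt = (0.4574, 0.9273, 1.0665)
Hamilton product q⊗(0,ω) = (-0.3535535, -0.3535535, -1.4142140, -0.1414214)
updated quaternion q' = (-0.7139, 0.6997, -0.0283, -0.0028)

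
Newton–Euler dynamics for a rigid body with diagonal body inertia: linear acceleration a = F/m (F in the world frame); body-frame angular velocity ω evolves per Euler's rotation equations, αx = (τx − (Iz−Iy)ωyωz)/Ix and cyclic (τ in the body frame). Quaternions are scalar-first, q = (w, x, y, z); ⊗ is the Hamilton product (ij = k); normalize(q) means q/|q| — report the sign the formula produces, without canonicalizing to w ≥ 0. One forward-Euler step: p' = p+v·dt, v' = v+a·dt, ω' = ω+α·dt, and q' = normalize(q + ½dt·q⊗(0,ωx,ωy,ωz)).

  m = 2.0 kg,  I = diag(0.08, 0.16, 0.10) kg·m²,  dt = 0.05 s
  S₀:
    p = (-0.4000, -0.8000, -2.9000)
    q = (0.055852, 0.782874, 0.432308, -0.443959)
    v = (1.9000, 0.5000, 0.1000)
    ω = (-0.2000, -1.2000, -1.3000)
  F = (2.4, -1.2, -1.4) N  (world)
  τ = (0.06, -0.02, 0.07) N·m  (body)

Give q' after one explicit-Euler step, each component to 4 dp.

q' = (0.0582, 0.7545, 0.4578, -0.4666)

q⊗(0,ω) = (0.0981977, -1.1059216, 1.0395056, -0.9255948)
q' = normalize(q + ½dt·q⊗(0,ω)) = (0.0582, 0.7545, 0.4578, -0.4666)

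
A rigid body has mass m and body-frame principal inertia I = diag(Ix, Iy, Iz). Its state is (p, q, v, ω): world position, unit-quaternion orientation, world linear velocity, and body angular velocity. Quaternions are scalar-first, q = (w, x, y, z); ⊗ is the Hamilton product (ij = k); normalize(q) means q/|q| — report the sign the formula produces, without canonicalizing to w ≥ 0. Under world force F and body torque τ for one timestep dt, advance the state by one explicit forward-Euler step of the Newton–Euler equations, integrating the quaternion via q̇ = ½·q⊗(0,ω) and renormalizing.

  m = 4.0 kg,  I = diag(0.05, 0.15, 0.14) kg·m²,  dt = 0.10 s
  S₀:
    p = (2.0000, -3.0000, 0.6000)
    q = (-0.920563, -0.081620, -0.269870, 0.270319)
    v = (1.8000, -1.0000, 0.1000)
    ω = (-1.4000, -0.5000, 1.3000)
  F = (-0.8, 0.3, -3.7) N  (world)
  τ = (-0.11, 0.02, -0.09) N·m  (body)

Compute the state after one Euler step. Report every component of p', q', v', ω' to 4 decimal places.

p' = (2.1800, -3.1000, 0.6100)
q' = (-0.9460, -0.0278, -0.2592, 0.1927)
v' = (1.7800, -0.9925, 0.0075)
ω' = (-1.6330, -0.5959, 1.1857)

a = F/m = (-0.2000, 0.0750, -0.9250)
p + v·dt = (2.1800, -3.1000, 0.6100)
v + (F/m)dt = (1.7800, -0.9925, 0.0075)
gyro term ω×Iω = (0.0065, 0.1638, 0.0700)
α = I⁻¹(τ − ω×Iω) = (-2.3300, -0.9587, -1.1429)
ω' = ω + α·dt = (-1.6330, -0.5959, 1.1857)
2q̇ = q⊗(0,ω) = (-0.6006177, 1.0731167, 0.1879409, -1.5337399)
q + ½dt·q⊗(0,ω), renormalized = (-0.9460, -0.0278, -0.2592, 0.1927)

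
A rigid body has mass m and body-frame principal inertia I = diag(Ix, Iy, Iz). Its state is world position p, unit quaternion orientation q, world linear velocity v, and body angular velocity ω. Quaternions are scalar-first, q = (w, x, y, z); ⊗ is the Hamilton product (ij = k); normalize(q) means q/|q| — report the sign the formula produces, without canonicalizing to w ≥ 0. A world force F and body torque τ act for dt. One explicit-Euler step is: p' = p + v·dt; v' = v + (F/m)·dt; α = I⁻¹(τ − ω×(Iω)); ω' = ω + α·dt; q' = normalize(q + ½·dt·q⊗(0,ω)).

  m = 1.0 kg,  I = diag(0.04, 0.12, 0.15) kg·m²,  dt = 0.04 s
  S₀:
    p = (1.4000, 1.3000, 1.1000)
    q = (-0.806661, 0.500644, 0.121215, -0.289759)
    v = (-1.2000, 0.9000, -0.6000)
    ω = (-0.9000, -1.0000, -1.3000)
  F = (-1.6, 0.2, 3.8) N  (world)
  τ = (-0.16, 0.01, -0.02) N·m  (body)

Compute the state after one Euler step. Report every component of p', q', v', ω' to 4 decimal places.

a = (-1.6000, 0.2000, 3.8000)
p + v·dt = (1.3520, 1.3360, 1.0760)
v + (F/m)dt = (-1.2640, 0.9080, -0.4480)
angular accel α = (-4.9750, 1.1558, -0.6133)
new body rate ω' = (-1.0990, -0.9538, -1.3245)
Hamilton product q⊗(0,ω) = (0.1951079, 0.2786564, 1.7182813, 0.6571088)
updated quaternion q' = (-0.8022, 0.5059, 0.1555, -0.2764)

p' = (1.3520, 1.3360, 1.0760)
q' = (-0.8022, 0.5059, 0.1555, -0.2764)
v' = (-1.2640, 0.9080, -0.4480)
ω' = (-1.0990, -0.9538, -1.3245)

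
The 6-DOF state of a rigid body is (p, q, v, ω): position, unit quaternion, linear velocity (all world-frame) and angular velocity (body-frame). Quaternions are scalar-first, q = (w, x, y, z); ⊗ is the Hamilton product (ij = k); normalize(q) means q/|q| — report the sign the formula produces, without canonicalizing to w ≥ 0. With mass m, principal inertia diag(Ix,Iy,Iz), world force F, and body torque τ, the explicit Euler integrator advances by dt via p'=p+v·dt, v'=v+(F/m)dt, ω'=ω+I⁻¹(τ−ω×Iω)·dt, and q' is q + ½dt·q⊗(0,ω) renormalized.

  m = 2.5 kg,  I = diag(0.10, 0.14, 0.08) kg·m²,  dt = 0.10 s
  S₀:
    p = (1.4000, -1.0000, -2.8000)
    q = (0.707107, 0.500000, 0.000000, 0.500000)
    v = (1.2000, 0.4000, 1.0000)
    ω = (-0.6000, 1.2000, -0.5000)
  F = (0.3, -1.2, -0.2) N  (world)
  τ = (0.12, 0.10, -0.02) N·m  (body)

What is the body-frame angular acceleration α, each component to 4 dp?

α = (0.8400, 0.6714, 0.1100)

precession coupling ω×(Iω) = (0.0360, 0.0060, -0.0288)
α = I⁻¹(τ − ω×Iω) = (0.8400, 0.6714, 0.1100)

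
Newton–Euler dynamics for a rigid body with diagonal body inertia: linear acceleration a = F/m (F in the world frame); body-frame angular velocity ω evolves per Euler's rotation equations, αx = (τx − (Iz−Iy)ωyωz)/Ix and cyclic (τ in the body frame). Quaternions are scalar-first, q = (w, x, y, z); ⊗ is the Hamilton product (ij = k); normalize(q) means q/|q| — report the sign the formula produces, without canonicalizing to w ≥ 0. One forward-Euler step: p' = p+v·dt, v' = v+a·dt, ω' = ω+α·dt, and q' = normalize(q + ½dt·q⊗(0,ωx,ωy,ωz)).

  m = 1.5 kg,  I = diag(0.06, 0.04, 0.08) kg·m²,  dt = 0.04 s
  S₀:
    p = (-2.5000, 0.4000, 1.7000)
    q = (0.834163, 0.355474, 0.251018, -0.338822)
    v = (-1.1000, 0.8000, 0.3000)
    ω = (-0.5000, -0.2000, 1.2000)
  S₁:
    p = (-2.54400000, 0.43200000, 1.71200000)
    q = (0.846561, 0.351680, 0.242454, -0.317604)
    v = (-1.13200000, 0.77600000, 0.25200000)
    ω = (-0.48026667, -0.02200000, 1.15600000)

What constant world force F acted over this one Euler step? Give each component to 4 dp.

Δv = v₁−v₀ = (-0.03200000, -0.02400000, -0.04800000)
m·(v₁−v₀)/dt = (-1.2000, -0.9000, -1.8000)

F = (-1.2000, -0.9000, -1.8000)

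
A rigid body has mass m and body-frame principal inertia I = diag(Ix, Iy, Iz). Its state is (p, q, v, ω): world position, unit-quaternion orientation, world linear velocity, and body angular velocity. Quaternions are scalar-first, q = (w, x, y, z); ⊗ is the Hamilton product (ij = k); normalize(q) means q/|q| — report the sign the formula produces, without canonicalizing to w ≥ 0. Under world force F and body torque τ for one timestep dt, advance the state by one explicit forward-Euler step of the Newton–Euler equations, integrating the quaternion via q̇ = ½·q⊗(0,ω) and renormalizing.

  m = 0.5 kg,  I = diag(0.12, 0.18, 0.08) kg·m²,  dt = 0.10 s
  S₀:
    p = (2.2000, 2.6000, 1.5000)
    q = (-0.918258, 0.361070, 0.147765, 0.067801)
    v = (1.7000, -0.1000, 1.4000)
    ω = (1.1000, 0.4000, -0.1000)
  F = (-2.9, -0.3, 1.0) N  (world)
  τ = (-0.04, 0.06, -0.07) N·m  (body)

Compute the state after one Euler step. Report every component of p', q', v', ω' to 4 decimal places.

linear accel F/m = (-5.8000, -0.6000, 2.0000)
new position p' = (2.3700, 2.5900, 1.6400)
new velocity v' = (1.1200, -0.1600, 1.6000)
α = I⁻¹(τ − ω×Iω) = (-0.3667, 0.3578, -1.2050)
new body rate ω' = (1.0633, 0.4358, -0.2205)
Hamilton product q⊗(0,ω) = (-0.4495029, -1.0519807, -0.2566151, 0.0737123)
q' = normalize(q + ½dt·q⊗(0,ω)) = (-0.9391, 0.3079, 0.1347, 0.0714)

p' = (2.3700, 2.5900, 1.6400)
q' = (-0.9391, 0.3079, 0.1347, 0.0714)
v' = (1.1200, -0.1600, 1.6000)
ω' = (1.0633, 0.4358, -0.2205)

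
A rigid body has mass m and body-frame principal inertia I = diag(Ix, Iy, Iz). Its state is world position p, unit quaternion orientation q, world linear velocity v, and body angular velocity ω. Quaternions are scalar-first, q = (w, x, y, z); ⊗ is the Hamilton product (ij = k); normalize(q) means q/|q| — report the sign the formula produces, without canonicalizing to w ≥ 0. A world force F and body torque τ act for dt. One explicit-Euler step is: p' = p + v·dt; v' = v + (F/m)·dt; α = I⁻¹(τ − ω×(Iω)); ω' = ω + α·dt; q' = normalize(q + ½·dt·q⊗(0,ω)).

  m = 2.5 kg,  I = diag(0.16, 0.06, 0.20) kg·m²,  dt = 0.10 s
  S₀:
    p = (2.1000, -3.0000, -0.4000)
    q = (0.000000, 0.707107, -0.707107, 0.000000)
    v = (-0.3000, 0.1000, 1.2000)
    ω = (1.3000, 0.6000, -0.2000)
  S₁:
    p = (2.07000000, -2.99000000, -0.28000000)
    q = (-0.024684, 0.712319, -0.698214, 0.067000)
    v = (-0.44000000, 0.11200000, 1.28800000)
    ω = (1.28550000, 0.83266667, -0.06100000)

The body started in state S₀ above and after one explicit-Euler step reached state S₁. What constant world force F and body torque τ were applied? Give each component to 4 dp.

ω₁ − ω₀ = (-0.01450000, 0.23266667, 0.13900000)
gyro term ω₀×Iω₀ = (-0.0168, 0.0104, -0.0780)
I·α + gyro = (-0.0400, 0.1500, 0.2000)
velocity change Δv = (-0.14000000, 0.01200000, 0.08800000)
applied force F = (-3.5000, 0.3000, 2.2000)

F = (-3.5000, 0.3000, 2.2000)
τ = (-0.0400, 0.1500, 0.2000)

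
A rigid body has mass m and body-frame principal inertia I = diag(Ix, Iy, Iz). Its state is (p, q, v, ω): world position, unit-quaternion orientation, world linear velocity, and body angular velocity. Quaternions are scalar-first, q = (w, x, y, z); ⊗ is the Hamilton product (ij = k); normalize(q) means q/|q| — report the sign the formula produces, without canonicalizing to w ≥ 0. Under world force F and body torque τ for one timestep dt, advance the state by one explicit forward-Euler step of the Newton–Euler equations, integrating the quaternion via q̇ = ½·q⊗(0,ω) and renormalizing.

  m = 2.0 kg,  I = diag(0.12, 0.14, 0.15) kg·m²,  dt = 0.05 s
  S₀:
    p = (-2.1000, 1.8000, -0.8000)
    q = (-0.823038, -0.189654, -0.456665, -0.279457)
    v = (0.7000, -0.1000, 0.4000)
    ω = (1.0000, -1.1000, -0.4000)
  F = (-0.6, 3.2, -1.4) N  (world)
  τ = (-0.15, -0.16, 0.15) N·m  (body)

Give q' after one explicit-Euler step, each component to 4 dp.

q' = (-0.8330, -0.2132, -0.4426, -0.2544)

2q̇ = q⊗(0,ω) = (-0.4244603, -0.9477747, 0.5500232, 0.9944996)
q' = normalize(q + ½dt·q⊗(0,ω)) = (-0.8330, -0.2132, -0.4426, -0.2544)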